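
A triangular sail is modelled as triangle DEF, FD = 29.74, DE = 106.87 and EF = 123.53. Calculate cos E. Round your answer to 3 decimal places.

0.977

By the law of cosines, cos E = (DE² + EF² − FD²) / (2·DE·EF) ≈ 0.97701, so ∠E ≈ 12.31°.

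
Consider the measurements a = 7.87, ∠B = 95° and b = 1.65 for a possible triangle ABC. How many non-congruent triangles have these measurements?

a·sin B = 7.87·sin(95°) ≈ 7.84.
Since ∠B is not acute, a triangle exists only if b > a; here b ≤ a, so there is no triangle.

0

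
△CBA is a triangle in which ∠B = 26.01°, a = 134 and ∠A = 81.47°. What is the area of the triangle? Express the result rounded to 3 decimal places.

The third angle is ∠C = 180° − ∠B − ∠A = 72.52°.
Law of sines: c = a·sin C/sin A ≈ 129.24.
Law of sines: b = a·sin B/sin A ≈ 59.42.
Area = ½·a·c·sin B ≈ 3797.3.

3797.301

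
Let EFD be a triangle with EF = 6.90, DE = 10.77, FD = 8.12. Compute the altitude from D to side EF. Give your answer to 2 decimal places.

Semiperimeter s = (8.12 + 10.77 + 6.9)/2 = 12.895.
Heron's formula: area = √(12.895·4.775·2.125·5.995) ≈ 28.007.
The altitude from D has length 2·area/EF ≈ 8.1181.

h_D ≈ 8.12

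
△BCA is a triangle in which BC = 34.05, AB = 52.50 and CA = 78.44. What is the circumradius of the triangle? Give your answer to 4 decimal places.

R ≈ 50.2801

By the law of cosines, cos B = (AB² + BC² − CA²) / (2·AB·BC) ≈ -0.62574, so ∠B ≈ 2.247 rad.
Circumradius = CA/(2 sin B) ≈ 50.28.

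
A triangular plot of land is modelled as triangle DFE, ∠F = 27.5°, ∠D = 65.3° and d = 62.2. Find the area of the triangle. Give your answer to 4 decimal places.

The third angle is ∠E = 180° − ∠D − ∠F = 87.20°.
Law of sines: f = d·sin F/sin D ≈ 31.613.
Law of sines: e = d·sin E/sin D ≈ 68.382.
Area = ½·d·f·sin E ≈ 981.99.

981.9938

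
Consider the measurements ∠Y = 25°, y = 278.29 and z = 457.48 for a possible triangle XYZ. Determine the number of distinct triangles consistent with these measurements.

z·sin Y = 457.48·sin(25°) ≈ 193.3.
Since z sin Y < y < z (193.3 < 278.29 < 457.48), two triangles exist.

2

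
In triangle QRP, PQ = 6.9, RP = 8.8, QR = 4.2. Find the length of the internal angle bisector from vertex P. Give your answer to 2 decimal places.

By the law of cosines, cos P = (RP² + PQ² − QR²) / (2·RP·PQ) ≈ 0.88447, so ∠P ≈ 27.81°.
The bisector from P has length 2·RP·PQ·cos(∠P/2)/(RP+PQ) ≈ 7.5083.

t_P ≈ 7.51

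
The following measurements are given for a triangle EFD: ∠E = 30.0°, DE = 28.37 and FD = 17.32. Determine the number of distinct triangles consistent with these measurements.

2

DE·sin E = 28.37·sin(30.0°) ≈ 14.18.
Since DE sin E < FD < DE (14.18 < 17.32 < 28.37), two triangles exist.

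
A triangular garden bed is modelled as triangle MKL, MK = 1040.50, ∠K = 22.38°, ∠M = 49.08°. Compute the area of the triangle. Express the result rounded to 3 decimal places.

area ≈ 164264.080

The third angle is ∠L = 180° − ∠M − ∠K = 108.54°.
Law of sines: KL = MK·sin M/sin L ≈ 829.26.
Law of sines: LM = MK·sin K/sin L ≈ 417.85.
Area = ½·MK·KL·sin K ≈ 1.6426e+05.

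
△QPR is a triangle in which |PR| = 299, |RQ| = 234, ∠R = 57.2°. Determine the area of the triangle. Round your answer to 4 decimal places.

Area = ½·|PR|·|RQ|·sin R ≈ 29406.

29405.5415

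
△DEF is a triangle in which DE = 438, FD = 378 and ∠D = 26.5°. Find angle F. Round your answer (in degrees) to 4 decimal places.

∠F ≈ 94.0919°

By the law of cosines, EF² = FD² + DE² − 2·FD·DE·cos D = 38390, so EF ≈ 195.93.
Law of cosines again: cos F = (EF² + FD² − DE²)/(2·EF·FD) ≈ -0.07136, so ∠F ≈ 94.09°.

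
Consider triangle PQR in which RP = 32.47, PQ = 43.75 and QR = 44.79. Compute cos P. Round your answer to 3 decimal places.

cos P ≈ 0.339

By the law of cosines, cos P = (RP² + PQ² − QR²) / (2·RP·PQ) ≈ 0.33868, so ∠P ≈ 70.20°.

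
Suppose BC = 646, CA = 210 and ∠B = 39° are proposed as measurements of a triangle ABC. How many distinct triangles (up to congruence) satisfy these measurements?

0

BC·sin B = 646·sin(39°) ≈ 406.5.
Since CA = 210 < 406.5 = BC sin B, no triangle exists.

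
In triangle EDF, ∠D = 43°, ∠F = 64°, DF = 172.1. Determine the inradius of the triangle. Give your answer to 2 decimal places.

r ≈ 41.58

The third angle is ∠E = 180° − ∠D − ∠F = 73.00°.
Law of sines: FE = DF·sin D/sin E ≈ 122.73.
Law of sines: ED = DF·sin F/sin E ≈ 161.75.
Area = ½·DF·FE·sin F ≈ 9492.5.
Semiperimeter s = (172.1+122.73+161.75)/2 = 228.29.
Inradius = area/s = 9492.5/228.29 ≈ 41.58.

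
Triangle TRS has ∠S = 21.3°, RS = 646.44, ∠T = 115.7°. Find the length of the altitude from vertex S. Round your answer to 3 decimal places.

h_S ≈ 440.871

The third angle is ∠R = 180° − ∠S − ∠T = 43.00°.
Law of sines: ST = RS·sin R/sin T ≈ 489.27.
Law of sines: TR = RS·sin S/sin T ≈ 260.6.
Area = ½·RS·ST·sin S ≈ 57445.
The altitude from S has length 2·area/TR ≈ 440.87.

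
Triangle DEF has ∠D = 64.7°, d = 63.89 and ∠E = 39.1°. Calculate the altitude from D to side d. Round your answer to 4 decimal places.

The third angle is ∠F = 180° − ∠D − ∠E = 76.20°.
Law of sines: e = d·sin E/sin D ≈ 44.569.
Law of sines: f = d·sin F/sin D ≈ 68.628.
Area = ½·d·e·sin F ≈ 1382.7.
The altitude from D has length 2·area/d ≈ 43.282.

43.2823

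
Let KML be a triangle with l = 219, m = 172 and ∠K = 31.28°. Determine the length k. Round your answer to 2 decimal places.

By the law of cosines, k² = m² + l² − 2·m·l·cos K = 13160, so k ≈ 114.72.

114.72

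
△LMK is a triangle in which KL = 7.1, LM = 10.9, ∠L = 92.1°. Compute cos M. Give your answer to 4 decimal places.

By the law of cosines, MK² = KL² + LM² − 2·KL·LM·cos L = 174.89, so MK ≈ 13.225.
Law of cosines again: cos M = (LM² + MK² − KL²)/(2·LM·MK) ≈ 0.84389, so ∠M ≈ 32.45°.

0.8439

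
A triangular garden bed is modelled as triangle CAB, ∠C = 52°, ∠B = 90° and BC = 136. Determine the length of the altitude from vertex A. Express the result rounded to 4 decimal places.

The third angle is ∠A = 180° − ∠B − ∠C = 38.00°.
Law of sines: AB = BC·sin C/sin A ≈ 174.07.
Law of sines: CA = BC·sin B/sin A ≈ 220.9.
Area = ½·BC·AB·sin B ≈ 11837.
The altitude from A has length 2·area/BC ≈ 174.07.

174.0721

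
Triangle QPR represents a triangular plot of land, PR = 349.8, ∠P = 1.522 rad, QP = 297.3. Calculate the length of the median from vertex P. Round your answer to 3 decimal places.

m_P ≈ 234.996

By the law of cosines, RQ² = QP² + PR² − 2·QP·PR·cos P = 2.006e+05, so RQ ≈ 447.89.
Median from P: ½√(2·QP² + 2·PR² − RQ²) ≈ 235.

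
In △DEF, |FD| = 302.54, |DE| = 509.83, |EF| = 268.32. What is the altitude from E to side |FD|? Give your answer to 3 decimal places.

Semiperimeter s = (268.32 + 302.54 + 509.83)/2 = 540.35.
Heron's formula: area = √(540.35·272.03·237.81·30.515) ≈ 32659.
The altitude from E has length 2·area/|FD| ≈ 215.9.

215.901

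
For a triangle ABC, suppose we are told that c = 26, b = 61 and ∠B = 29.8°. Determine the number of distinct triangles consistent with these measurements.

1

c·sin B = 26·sin(29.8°) ≈ 12.92.
Since b ≥ c, exactly one triangle exists.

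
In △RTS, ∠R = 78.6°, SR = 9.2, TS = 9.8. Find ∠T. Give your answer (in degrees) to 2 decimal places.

Law of sines: sin T = SR·sin R/TS ≈ 0.92025.
Since TS ≥ SR, only the acute value applies: ∠T ≈ 66.96°.
Then ∠S = 180° − ∠R − ∠T ≈ 34.44°.

66.96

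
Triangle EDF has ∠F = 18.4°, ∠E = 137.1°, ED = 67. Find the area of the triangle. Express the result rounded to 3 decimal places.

The third angle is ∠D = 180° − ∠F − ∠E = 24.50°.
Law of sines: DF = ED·sin E/sin F ≈ 144.49.
Law of sines: FE = ED·sin D/sin F ≈ 88.023.
Area = ½·ED·DF·sin D ≈ 2007.3.

area ≈ 2007.295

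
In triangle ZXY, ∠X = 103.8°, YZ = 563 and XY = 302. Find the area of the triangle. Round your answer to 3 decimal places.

Law of sines: sin Z = XY·sin X/YZ ≈ 0.52093.
Since YZ ≥ XY, only the acute value applies: ∠Z ≈ 31.39°.
Then ∠Y = 180° − ∠X − ∠Z ≈ 44.81°.
Law of sines gives ZX = YZ·sin Y/sin X ≈ 408.54.
Area = ½·YZ·XY·sin Y ≈ 59909.

area ≈ 59908.826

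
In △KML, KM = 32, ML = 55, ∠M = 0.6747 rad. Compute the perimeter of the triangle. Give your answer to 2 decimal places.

perimeter ≈ 123.06

By the law of cosines, LK² = KM² + ML² − 2·KM·ML·cos M = 1300.3, so LK ≈ 36.059.
Semiperimeter s = (55+36.059+32)/2 = 61.53.
Perimeter = 55 + 36.059 + 32 = 123.06.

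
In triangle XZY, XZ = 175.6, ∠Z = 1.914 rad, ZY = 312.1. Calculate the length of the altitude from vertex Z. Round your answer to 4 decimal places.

By the law of cosines, YX² = XZ² + ZY² − 2·XZ·ZY·cos Z = 1.6513e+05, so YX ≈ 406.36.
Area = ½·XZ·ZY·sin Z ≈ 25804.
The altitude from Z has length 2·area/YX ≈ 127.

127.0032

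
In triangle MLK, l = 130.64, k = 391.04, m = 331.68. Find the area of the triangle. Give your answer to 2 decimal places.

Semiperimeter s = (331.68 + 130.64 + 391.04)/2 = 426.68.
Heron's formula: area = √(426.68·95·296.04·35.64) ≈ 20680.

area ≈ 20680.31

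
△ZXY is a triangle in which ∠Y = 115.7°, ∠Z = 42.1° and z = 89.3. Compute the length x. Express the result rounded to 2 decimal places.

50.33

The third angle is ∠X = 180° − ∠Y − ∠Z = 22.20°.
Law of sines: x = z·sin X/sin Z ≈ 50.328.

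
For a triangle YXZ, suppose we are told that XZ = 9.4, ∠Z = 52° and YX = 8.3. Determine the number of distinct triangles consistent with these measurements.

XZ·sin Z = 9.4·sin(52°) ≈ 7.407.
Since XZ sin Z < YX < XZ (7.407 < 8.3 < 9.4), two triangles exist.

2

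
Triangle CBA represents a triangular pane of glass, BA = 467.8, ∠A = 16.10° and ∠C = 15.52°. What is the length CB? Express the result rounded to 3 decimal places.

The third angle is ∠B = 180° − ∠A − ∠C = 148.38°.
Law of sines: CB = BA·sin A/sin C ≈ 484.83.

484.828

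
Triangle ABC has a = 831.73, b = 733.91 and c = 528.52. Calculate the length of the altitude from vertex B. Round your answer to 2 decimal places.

521.48

Semiperimeter s = (831.73 + 733.91 + 528.52)/2 = 1047.1.
Heron's formula: area = √(1047.1·215.35·313.17·518.56) ≈ 1.9136e+05.
The altitude from B has length 2·area/b ≈ 521.48.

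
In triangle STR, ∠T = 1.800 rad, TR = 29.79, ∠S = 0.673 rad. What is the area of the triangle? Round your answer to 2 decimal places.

area ≈ 429.72

The third angle is ∠R = π − ∠S − ∠T = 0.669 rad.
Law of sines: RS = TR·sin T/sin S ≈ 46.541.
Law of sines: ST = TR·sin R/sin S ≈ 29.625.
Area = ½·TR·RS·sin R ≈ 429.72.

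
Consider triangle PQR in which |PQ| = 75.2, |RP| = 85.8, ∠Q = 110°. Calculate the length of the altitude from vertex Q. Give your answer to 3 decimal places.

Law of sines: sin R = |PQ|·sin Q/|RP| ≈ 0.82360.
Since |RP| ≥ |PQ|, only the acute value applies: ∠R ≈ 55.45°.
Then ∠P = 180° − ∠Q − ∠R ≈ 14.55°.
Law of sines gives |QR| = |RP|·sin P/sin Q ≈ 22.943.
Area = ½·|RP|·|PQ|·sin P ≈ 810.64.
The altitude from Q has length 2·area/|RP| ≈ 18.896.

h_Q ≈ 18.896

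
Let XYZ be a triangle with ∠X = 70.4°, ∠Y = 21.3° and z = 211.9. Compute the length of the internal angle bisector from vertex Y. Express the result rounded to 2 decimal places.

The third angle is ∠Z = 180° − ∠X − ∠Y = 88.30°.
Law of sines: x = z·sin X/sin Z ≈ 199.71.
Law of sines: y = z·sin Y/sin Z ≈ 77.007.
The bisector from Y has length 2·z·x·cos(∠Y/2)/(z+x) ≈ 202.08.

t_Y ≈ 202.08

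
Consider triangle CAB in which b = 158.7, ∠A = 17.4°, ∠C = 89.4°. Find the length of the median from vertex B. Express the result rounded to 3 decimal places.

93.121

The third angle is ∠B = 180° − ∠C − ∠A = 73.20°.
Law of sines: c = b·sin C/sin B ≈ 165.77.
Law of sines: a = b·sin A/sin B ≈ 49.574.
Median from B: ½√(2·c² + 2·a² − b²) ≈ 93.121.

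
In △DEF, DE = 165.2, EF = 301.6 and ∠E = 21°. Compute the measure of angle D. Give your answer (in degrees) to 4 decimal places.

∠D ≈ 137.1137°

By the law of cosines, FD² = DE² + EF² − 2·DE·EF·cos E = 25224, so FD ≈ 158.82.
Law of cosines again: cos D = (FD² + DE² − EF²)/(2·FD·DE) ≈ -0.73271, so ∠D ≈ 137.11°.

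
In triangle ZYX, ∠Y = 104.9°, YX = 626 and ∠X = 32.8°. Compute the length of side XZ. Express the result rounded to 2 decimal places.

898.87

The third angle is ∠Z = 180° − ∠Y − ∠X = 42.30°.
Law of sines: XZ = YX·sin Y/sin Z ≈ 898.87.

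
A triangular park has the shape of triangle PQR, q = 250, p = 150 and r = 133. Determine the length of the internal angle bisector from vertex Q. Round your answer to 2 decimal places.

By the law of cosines, cos Q = (r² + p² − q²) / (2·r·p) ≈ -0.55917, so ∠Q ≈ 124.00°.
The bisector from Q has length 2·r·p·cos(∠Q/2)/(r+p) ≈ 66.192.

66.19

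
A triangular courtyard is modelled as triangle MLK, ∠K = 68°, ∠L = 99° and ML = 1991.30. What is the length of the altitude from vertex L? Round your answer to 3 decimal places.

h_L ≈ 447.945

The third angle is ∠M = 180° − ∠L − ∠K = 13.00°.
Law of sines: LK = ML·sin M/sin K ≈ 483.12.
Law of sines: KM = ML·sin L/sin K ≈ 2121.2.
Area = ½·ML·LK·sin L ≈ 4.751e+05.
The altitude from L has length 2·area/KM ≈ 447.95.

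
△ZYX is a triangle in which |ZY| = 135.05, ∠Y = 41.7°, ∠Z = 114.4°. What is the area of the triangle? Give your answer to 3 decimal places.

The third angle is ∠X = 180° − ∠Z − ∠Y = 23.90°.
Law of sines: |YX| = |ZY|·sin Z/sin X ≈ 303.57.
Law of sines: |XZ| = |ZY|·sin Y/sin X ≈ 221.75.
Area = ½·|ZY|·|YX|·sin Y ≈ 13636.

area ≈ 13636.156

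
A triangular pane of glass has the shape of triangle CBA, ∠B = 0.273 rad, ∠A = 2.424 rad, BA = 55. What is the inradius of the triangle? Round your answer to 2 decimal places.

r ≈ 7.18

The third angle is ∠C = π − ∠B − ∠A = 0.445 rad.
Law of sines: AC = BA·sin B/sin C ≈ 34.479.
Law of sines: CB = BA·sin A/sin C ≈ 84.091.
Area = ½·BA·AC·sin A ≈ 623.5.
Semiperimeter s = (55+34.479+84.091)/2 = 86.785.
Inradius = area/s = 623.5/86.785 ≈ 7.1844.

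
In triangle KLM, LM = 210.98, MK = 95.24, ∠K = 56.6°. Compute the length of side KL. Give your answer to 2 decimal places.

Law of sines: sin L = MK·sin K/LM ≈ 0.37686.
Since LM ≥ MK, only the acute value applies: ∠L ≈ 22.14°.
Then ∠M = 180° − ∠K − ∠L ≈ 101.26°.
Law of sines gives KL = LM·sin M/sin K ≈ 247.85.

247.85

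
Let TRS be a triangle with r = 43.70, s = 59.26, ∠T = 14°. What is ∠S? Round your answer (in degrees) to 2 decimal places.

133.91

By the law of cosines, t² = r² + s² − 2·r·s·cos T = 395.96, so t ≈ 19.899.
Law of cosines again: cos S = (t² + r² − s²)/(2·t·r) ≈ -0.69350, so ∠S ≈ 133.91°.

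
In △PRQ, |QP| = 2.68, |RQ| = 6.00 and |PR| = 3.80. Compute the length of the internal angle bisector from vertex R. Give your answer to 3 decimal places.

4.593

By the law of cosines, cos R = (|PR|² + |RQ|² − |QP|²) / (2·|PR|·|RQ|) ≈ 0.94863, so ∠R ≈ 18.44°.
The bisector from R has length 2·|PR|·|RQ|·cos(∠R/2)/(|PR|+|RQ|) ≈ 4.5929.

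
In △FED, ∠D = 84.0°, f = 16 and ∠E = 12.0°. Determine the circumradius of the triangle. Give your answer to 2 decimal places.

R ≈ 8.04

The third angle is ∠F = 180° − ∠E − ∠D = 84.00°.
Law of sines: e = f·sin E/sin F ≈ 3.3449.
Law of sines: d = f·sin D/sin F ≈ 16.
Circumradius = f/(2 sin F) ≈ 8.0441.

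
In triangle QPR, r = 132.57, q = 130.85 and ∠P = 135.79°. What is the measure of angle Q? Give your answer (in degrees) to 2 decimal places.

By the law of cosines, p² = r² + q² − 2·r·q·cos P = 59564, so p ≈ 244.06.
Law of cosines again: cos Q = (p² + r² − q²)/(2·p·r) ≈ 0.92749, so ∠Q ≈ 21.95°.

21.95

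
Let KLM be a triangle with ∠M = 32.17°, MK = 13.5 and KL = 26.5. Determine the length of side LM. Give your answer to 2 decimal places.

Law of sines: sin L = MK·sin M/KL ≈ 0.27124.
Since KL ≥ MK, only the acute value applies: ∠L ≈ 15.74°.
Then ∠K = 180° − ∠M − ∠L ≈ 132.09°.
Law of sines gives LM = KL·sin K/sin M ≈ 36.934.

36.93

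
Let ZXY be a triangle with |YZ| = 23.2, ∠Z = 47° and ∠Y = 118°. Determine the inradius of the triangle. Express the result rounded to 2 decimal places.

r ≈ 8.00

The third angle is ∠X = 180° − ∠Y − ∠Z = 15.00°.
Law of sines: |XY| = |YZ|·sin Z/sin X ≈ 65.557.
Law of sines: |ZX| = |YZ|·sin Y/sin X ≈ 79.146.
Area = ½·|YZ|·|XY|·sin Y ≈ 671.45.
Semiperimeter s = (65.557+23.2+79.146)/2 = 83.951.
Inradius = area/s = 671.45/83.951 ≈ 7.9981.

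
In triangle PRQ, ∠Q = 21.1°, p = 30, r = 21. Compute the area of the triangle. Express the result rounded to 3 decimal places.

113.399

Area = ½·p·r·sin Q ≈ 113.4.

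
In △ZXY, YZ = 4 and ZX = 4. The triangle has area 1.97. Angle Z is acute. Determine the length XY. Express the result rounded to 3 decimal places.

0.993

From area = ½·YZ·ZX·sin Z, we get sin Z = 2·area/(YZ·ZX) ≈ 0.24625.
Taking the acute solution, ∠Z ≈ 0.2488 rad.
Law of cosines then gives XY ≈ 0.99267.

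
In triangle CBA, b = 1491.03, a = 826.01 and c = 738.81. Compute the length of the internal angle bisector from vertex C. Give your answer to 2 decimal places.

1051.85

By the law of cosines, cos C = (b² + a² − c²) / (2·b·a) ≈ 0.95795, so ∠C ≈ 16.68°.
The bisector from C has length 2·b·a·cos(∠C/2)/(b+a) ≈ 1051.8.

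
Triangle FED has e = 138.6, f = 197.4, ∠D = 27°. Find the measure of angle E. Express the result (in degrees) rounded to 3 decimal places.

∠E ≈ 40.411°

By the law of cosines, d² = f² + e² − 2·f·e·cos D = 9421.5, so d ≈ 97.064.
Law of cosines again: cos E = (d² + f² − e²)/(2·d·f) ≈ 0.76142, so ∠E ≈ 40.41°.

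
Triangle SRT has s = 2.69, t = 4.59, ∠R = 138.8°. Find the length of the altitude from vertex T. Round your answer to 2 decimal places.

By the law of cosines, r² = t² + s² − 2·t·s·cos R = 46.884, so r ≈ 6.8472.
Area = ½·t·s·sin R ≈ 4.0665.
The altitude from T has length 2·area/t ≈ 1.7719.

h_T ≈ 1.77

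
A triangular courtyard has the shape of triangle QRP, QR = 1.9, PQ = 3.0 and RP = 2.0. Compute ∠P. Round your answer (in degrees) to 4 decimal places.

By the law of cosines, cos P = (RP² + PQ² − QR²) / (2·RP·PQ) ≈ 0.78250, so ∠P ≈ 38.51°.

∠P ≈ 38.5100°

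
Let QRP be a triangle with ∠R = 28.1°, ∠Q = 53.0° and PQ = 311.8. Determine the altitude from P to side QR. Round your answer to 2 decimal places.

h_P ≈ 249.01

The third angle is ∠P = 180° − ∠Q − ∠R = 98.90°.
Law of sines: RP = PQ·sin Q/sin R ≈ 528.68.
Law of sines: QR = PQ·sin P/sin R ≈ 654.01.
Area = ½·PQ·RP·sin P ≈ 81429.
The altitude from P has length 2·area/QR ≈ 249.01.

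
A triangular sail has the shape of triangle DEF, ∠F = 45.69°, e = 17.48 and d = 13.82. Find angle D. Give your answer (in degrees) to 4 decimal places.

By the law of cosines, f² = d² + e² − 2·d·e·cos F = 159.05, so f ≈ 12.611.
Law of cosines again: cos D = (e² + f² − d²)/(2·e·f) ≈ 0.62057, so ∠D ≈ 51.64°.

51.6424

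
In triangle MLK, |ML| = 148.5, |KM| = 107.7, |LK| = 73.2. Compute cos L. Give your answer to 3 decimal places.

By the law of cosines, cos L = (|ML|² + |LK|² − |KM|²) / (2·|ML|·|LK|) ≈ 0.72727, so ∠L ≈ 43.34°.

cos L ≈ 0.727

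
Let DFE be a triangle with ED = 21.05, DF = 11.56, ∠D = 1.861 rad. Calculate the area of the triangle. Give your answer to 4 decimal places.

area ≈ 116.5815

Area = ½·ED·DF·sin D ≈ 116.58.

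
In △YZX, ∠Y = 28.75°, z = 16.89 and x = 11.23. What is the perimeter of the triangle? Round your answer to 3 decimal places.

By the law of cosines, y² = z² + x² − 2·z·x·cos Y = 78.799, so y ≈ 8.8769.
Semiperimeter s = (8.8769+16.89+11.23)/2 = 18.498.
Perimeter = 8.8769 + 16.89 + 11.23 = 36.997.

perimeter ≈ 36.997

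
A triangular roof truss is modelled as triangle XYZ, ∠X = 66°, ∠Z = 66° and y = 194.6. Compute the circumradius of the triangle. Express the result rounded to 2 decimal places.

R ≈ 130.93

The third angle is ∠Y = 180° − ∠Z − ∠X = 48.00°.
Law of sines: x = y·sin X/sin Y ≈ 239.22.
Law of sines: z = y·sin Z/sin Y ≈ 239.22.
Circumradius = y/(2 sin Y) ≈ 130.93.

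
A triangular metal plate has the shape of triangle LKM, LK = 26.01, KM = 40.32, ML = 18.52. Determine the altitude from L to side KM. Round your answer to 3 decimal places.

Semiperimeter s = (40.32 + 18.52 + 26.01)/2 = 42.425.
Heron's formula: area = √(42.425·2.105·23.905·16.415) ≈ 187.2.
The altitude from L has length 2·area/KM ≈ 9.2856.

h_L ≈ 9.286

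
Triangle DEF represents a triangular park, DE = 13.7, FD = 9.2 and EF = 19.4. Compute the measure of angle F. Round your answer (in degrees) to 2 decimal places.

∠F ≈ 40.03°

By the law of cosines, cos F = (EF² + FD² − DE²) / (2·EF·FD) ≈ 0.76566, so ∠F ≈ 40.03°.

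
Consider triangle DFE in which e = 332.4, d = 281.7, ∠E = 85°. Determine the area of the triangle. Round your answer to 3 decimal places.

Law of sines: sin D = d·sin E/e ≈ 0.84425.
Since e ≥ d, only the acute value applies: ∠D ≈ 57.59°.
Then ∠F = 180° − ∠E − ∠D ≈ 37.41°.
Law of sines gives f = e·sin F/sin E ≈ 202.7.
Area = ½·e·d·sin F ≈ 28442.

28441.995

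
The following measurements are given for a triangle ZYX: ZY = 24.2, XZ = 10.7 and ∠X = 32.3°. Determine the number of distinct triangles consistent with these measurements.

XZ·sin X = 10.7·sin(32.3°) ≈ 5.718.
Since ZY ≥ XZ, exactly one triangle exists.

1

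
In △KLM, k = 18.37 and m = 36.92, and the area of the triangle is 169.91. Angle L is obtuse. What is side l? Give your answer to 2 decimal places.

53.61

From area = ½·m·k·sin L, we get sin L = 2·area/(m·k) ≈ 0.50105.
Taking the obtuse solution, ∠L ≈ 149.93°.
Law of cosines then gives l ≈ 53.614.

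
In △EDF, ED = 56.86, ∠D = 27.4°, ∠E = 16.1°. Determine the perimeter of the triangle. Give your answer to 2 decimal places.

The third angle is ∠F = 180° − ∠E − ∠D = 136.50°.
Law of sines: DF = ED·sin E/sin F ≈ 22.907.
Law of sines: FE = ED·sin D/sin F ≈ 38.014.
Semiperimeter s = (22.907+38.014+56.86)/2 = 58.89.
Perimeter = 22.907 + 38.014 + 56.86 = 117.78.

117.78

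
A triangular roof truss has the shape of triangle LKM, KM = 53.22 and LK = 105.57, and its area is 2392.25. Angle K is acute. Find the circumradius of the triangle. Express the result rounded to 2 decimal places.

From area = ½·LK·KM·sin K, we get sin K = 2·area/(LK·KM) ≈ 0.85157.
Taking the acute solution, ∠K ≈ 58.38°.
Law of cosines then gives ML ≈ 89.925.
Circumradius = ML/(2 sin K) ≈ 52.8.

52.80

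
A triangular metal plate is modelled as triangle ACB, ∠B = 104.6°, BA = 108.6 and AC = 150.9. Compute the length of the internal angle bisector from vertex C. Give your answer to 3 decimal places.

97.622

Law of sines: sin C = BA·sin B/AC ≈ 0.69644.
Since AC ≥ BA, only the acute value applies: ∠C ≈ 44.14°.
Then ∠A = 180° − ∠B − ∠C ≈ 31.26°.
Law of sines gives CB = AC·sin A/sin B ≈ 80.913.
The bisector from C has length 2·AC·CB·cos(∠C/2)/(AC+CB) ≈ 97.622.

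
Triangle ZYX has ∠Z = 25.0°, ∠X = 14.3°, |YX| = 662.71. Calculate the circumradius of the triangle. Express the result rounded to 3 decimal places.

The third angle is ∠Y = 180° − ∠X − ∠Z = 140.70°.
Law of sines: |XZ| = |YX|·sin Y/sin Z ≈ 993.21.
Law of sines: |ZY| = |YX|·sin X/sin Z ≈ 387.32.
Circumradius = |YX|/(2 sin Z) ≈ 784.05.

784.053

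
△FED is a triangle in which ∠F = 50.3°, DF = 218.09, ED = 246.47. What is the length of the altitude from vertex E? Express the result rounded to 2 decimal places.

246.08

Law of sines: sin E = DF·sin F/ED ≈ 0.68081.
Since ED ≥ DF, only the acute value applies: ∠E ≈ 42.91°.
Then ∠D = 180° − ∠F − ∠E ≈ 86.79°.
Law of sines gives FE = ED·sin D/sin F ≈ 319.84.
Area = ½·ED·DF·sin D ≈ 26834.
The altitude from E has length 2·area/DF ≈ 246.08.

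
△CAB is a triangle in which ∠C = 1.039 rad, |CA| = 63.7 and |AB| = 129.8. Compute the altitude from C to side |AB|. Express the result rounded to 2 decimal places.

63.41

Law of sines: sin B = |CA|·sin C/|AB| ≈ 0.42298.
Since |AB| ≥ |CA|, only the acute value applies: ∠B ≈ 0.437 rad.
Then ∠A = π − ∠C − ∠B ≈ 1.666 rad.
Law of sines gives |BC| = |AB|·sin A/sin C ≈ 149.92.
Area = ½·|AB|·|CA|·sin A ≈ 4115.5.
The altitude from C has length 2·area/|AB| ≈ 63.412.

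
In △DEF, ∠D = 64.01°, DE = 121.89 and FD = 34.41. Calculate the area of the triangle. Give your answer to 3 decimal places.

1885.037

Area = ½·FD·DE·sin D ≈ 1885.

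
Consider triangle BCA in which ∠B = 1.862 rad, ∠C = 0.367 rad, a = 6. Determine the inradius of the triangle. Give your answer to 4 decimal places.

The third angle is ∠A = π − ∠B − ∠C = 0.913 rad.
Law of sines: b = a·sin B/sin A ≈ 7.2651.
Law of sines: c = a·sin C/sin A ≈ 2.7214.
Area = ½·a·b·sin C ≈ 7.8206.
Semiperimeter s = (7.2651+2.7214+6)/2 = 7.9933.
Inradius = area/s = 7.8206/7.9933 ≈ 0.97839.

r ≈ 0.9784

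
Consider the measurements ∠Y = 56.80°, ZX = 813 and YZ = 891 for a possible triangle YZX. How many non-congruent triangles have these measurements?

2

YZ·sin Y = 891·sin(56.80°) ≈ 745.6.
Since YZ sin Y < ZX < YZ (745.6 < 813 < 891), two triangles exist.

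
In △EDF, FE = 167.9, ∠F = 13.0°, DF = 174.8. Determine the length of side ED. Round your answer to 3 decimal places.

39.396

By the law of cosines, ED² = DF² + FE² − 2·DF·FE·cos F = 1552, so ED ≈ 39.396.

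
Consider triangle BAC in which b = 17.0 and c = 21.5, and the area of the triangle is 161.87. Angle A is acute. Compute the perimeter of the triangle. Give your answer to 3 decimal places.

58.796

From area = ½·c·b·sin A, we get sin A = 2·area/(c·b) ≈ 0.88575.
Taking the acute solution, ∠A ≈ 62.34°.
Law of cosines then gives a ≈ 20.296.
Perimeter = 17 + 20.296 + 21.5 = 58.796.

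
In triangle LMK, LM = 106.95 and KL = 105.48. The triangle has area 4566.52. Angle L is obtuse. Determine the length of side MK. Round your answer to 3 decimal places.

From area = ½·KL·LM·sin L, we get sin L = 2·area/(KL·LM) ≈ 0.80959.
Taking the obtuse solution, ∠L ≈ 125.94°.
Law of cosines then gives MK ≈ 189.23.

189.231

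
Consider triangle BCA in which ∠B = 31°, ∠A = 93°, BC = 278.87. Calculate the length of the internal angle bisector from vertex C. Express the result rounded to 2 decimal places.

The third angle is ∠C = 180° − ∠A − ∠B = 56.00°.
Law of sines: CA = BC·sin B/sin A ≈ 143.83.
Law of sines: AB = BC·sin C/sin A ≈ 231.51.
The bisector from C has length 2·BC·CA·cos(∠C/2)/(BC+CA) ≈ 167.56.

t_C ≈ 167.56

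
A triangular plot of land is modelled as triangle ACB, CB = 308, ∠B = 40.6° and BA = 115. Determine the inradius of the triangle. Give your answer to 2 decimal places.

By the law of cosines, AC² = CB² + BA² − 2·CB·BA·cos B = 54302, so AC ≈ 233.03.
Area = ½·CB·BA·sin B ≈ 11525.
Semiperimeter s = (308+115+233.03)/2 = 328.01.
Inradius = area/s = 11525/328.01 ≈ 35.136.

35.14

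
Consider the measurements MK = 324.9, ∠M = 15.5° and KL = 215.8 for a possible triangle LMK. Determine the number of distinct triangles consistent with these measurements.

2

MK·sin M = 324.9·sin(15.5°) ≈ 86.83.
Since MK sin M < KL < MK (86.83 < 215.8 < 324.9), two triangles exist.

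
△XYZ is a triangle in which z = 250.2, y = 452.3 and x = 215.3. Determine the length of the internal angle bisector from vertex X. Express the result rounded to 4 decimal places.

By the law of cosines, cos X = (y² + z² − x²) / (2·y·z) ≈ 0.97566, so ∠X ≈ 12.67°.
The bisector from X has length 2·y·z·cos(∠X/2)/(y+z) ≈ 320.21.

t_X ≈ 320.2125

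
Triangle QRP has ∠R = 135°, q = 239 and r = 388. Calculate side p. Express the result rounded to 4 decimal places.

180.2628

Law of sines: sin Q = q·sin R/r ≈ 0.43556.
Since r ≥ q, only the acute value applies: ∠Q ≈ 25.82°.
Then ∠P = 180° − ∠R − ∠Q ≈ 19.18°.
Law of sines gives p = r·sin P/sin R ≈ 180.26.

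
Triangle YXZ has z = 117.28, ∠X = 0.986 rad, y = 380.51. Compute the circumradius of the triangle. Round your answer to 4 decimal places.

By the law of cosines, x² = z² + y² − 2·z·y·cos X = 1.0927e+05, so x ≈ 330.56.
Area = ½·z·y·sin X ≈ 18605.
Circumradius = x/(2 sin X) ≈ 198.22.

R ≈ 198.2215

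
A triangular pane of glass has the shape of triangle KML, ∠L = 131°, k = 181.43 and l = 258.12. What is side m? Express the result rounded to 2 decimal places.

Law of sines: sin K = k·sin L/l ≈ 0.53048.
Since l ≥ k, only the acute value applies: ∠K ≈ 32.04°.
Then ∠M = 180° − ∠L − ∠K ≈ 16.96°.
Law of sines gives m = l·sin M/sin L ≈ 99.779.

99.78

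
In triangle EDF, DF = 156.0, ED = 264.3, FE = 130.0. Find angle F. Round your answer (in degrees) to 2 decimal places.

134.88

By the law of cosines, cos F = (DF² + FE² − ED²) / (2·DF·FE) ≈ -0.70558, so ∠F ≈ 134.88°.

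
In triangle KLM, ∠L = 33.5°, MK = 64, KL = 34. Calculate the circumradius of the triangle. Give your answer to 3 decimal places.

Law of sines: sin M = KL·sin L/MK ≈ 0.29322.
Since MK ≥ KL, only the acute value applies: ∠M ≈ 17.05°.
Then ∠K = 180° − ∠L − ∠M ≈ 129.45°.
Law of sines gives LM = MK·sin K/sin L ≈ 89.539.
Circumradius = MK/(2 sin L) ≈ 57.978.

R ≈ 57.978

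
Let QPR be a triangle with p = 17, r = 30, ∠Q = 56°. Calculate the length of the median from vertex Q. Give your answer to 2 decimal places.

By the law of cosines, q² = p² + r² − 2·p·r·cos Q = 618.62, so q ≈ 24.872.
Median from Q: ½√(2·p² + 2·r² − q²) ≈ 20.972.

m_Q ≈ 20.97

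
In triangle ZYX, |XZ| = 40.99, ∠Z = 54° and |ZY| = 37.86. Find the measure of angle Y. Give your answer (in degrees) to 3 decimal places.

By the law of cosines, |YX|² = |XZ|² + |ZY|² − 2·|XZ|·|ZY|·cos Z = 1289.2, so |YX| ≈ 35.906.
Law of cosines again: cos Y = (|ZY|² + |YX|² − |XZ|²)/(2·|ZY|·|YX|) ≈ 0.38341, so ∠Y ≈ 67.45°.

∠Y ≈ 67.455°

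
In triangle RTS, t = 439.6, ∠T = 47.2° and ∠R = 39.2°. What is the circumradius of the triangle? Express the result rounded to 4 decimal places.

299.5653

The third angle is ∠S = 180° − ∠R − ∠T = 93.60°.
Law of sines: r = t·sin R/sin T ≈ 378.67.
Law of sines: s = t·sin S/sin T ≈ 597.95.
Circumradius = t/(2 sin T) ≈ 299.57.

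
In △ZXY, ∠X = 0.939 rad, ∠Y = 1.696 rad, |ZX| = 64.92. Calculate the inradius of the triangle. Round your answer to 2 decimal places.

The third angle is ∠Z = π − ∠X − ∠Y = 0.507 rad.
Law of sines: |XY| = |ZX|·sin Z/sin Y ≈ 31.748.
Law of sines: |YZ| = |ZX|·sin X/sin Y ≈ 52.802.
Area = ½·|ZX|·|XY|·sin X ≈ 831.61.
Semiperimeter s = (31.748+52.802+64.92)/2 = 74.735.
Inradius = area/s = 831.61/74.735 ≈ 11.127.

r ≈ 11.13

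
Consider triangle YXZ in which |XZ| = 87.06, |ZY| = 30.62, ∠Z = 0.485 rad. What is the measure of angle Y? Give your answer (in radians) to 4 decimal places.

2.4229

By the law of cosines, |YX|² = |XZ|² + |ZY|² − 2·|XZ|·|ZY|·cos Z = 3800.3, so |YX| ≈ 61.647.
Law of cosines again: cos Y = (|ZY|² + |YX|² − |XZ|²)/(2·|ZY|·|YX|) ≈ -0.75267, so ∠Y ≈ 2.423 rad.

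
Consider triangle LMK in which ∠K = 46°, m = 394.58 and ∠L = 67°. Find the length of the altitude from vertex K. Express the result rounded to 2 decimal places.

The third angle is ∠M = 180° − ∠K − ∠L = 67.00°.
Law of sines: l = m·sin L/sin M ≈ 394.58.
Law of sines: k = m·sin K/sin M ≈ 308.35.
Area = ½·m·l·sin K ≈ 55998.
The altitude from K has length 2·area/k ≈ 363.21.

h_K ≈ 363.21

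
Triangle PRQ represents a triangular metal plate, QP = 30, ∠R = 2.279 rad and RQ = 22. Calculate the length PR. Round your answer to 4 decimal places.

Law of sines: sin P = RQ·sin R/QP ≈ 0.55699.
Since QP ≥ RQ, only the acute value applies: ∠P ≈ 0.591 rad.
Then ∠Q = π − ∠R − ∠P ≈ 0.272 rad.
Law of sines gives PR = QP·sin Q/sin R ≈ 10.605.

10.6052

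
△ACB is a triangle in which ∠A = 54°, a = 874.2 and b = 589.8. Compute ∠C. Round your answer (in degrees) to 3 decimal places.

Law of sines: sin B = b·sin A/a ≈ 0.54582.
Since a ≥ b, only the acute value applies: ∠B ≈ 33.08°.
Then ∠C = 180° − ∠A − ∠B ≈ 92.92°.

92.919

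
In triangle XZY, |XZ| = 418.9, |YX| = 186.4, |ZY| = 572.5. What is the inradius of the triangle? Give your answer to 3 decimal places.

r ≈ 43.652

Semiperimeter s = (572.5 + 186.4 + 418.9)/2 = 588.9.
Heron's formula: area = √(588.9·16.4·402.5·170) ≈ 25707.
Inradius = area/s = 25707/588.9 ≈ 43.652.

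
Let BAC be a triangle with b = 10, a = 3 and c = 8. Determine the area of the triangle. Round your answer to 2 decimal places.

Semiperimeter s = (10 + 3 + 8)/2 = 10.5.
Heron's formula: area = √(10.5·0.5·7.5·2.5) ≈ 9.9216.

area ≈ 9.92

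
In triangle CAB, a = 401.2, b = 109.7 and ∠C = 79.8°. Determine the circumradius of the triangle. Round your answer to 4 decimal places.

R ≈ 201.5589

By the law of cosines, c² = a² + b² − 2·a·b·cos C = 1.5741e+05, so c ≈ 396.75.
Area = ½·a·b·sin C ≈ 21658.
Circumradius = c/(2 sin C) ≈ 201.56.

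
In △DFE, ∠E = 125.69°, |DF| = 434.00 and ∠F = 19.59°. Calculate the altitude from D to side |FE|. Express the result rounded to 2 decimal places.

145.51

The third angle is ∠D = 180° − ∠F − ∠E = 34.72°.
Law of sines: |FE| = |DF|·sin D/sin E ≈ 304.35.
Law of sines: |ED| = |DF|·sin F/sin E ≈ 179.16.
Area = ½·|DF|·|FE|·sin F ≈ 22144.
The altitude from D has length 2·area/|FE| ≈ 145.51.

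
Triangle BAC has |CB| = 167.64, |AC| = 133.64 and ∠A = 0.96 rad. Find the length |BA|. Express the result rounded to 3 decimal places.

Law of sines: sin B = |AC|·sin A/|CB| ≈ 0.65305.
Since |CB| ≥ |AC|, only the acute value applies: ∠B ≈ 0.712 rad.
Then ∠C = π − ∠A − ∠B ≈ 1.470 rad.
Law of sines gives |BA| = |CB|·sin C/sin A ≈ 203.6.

203.602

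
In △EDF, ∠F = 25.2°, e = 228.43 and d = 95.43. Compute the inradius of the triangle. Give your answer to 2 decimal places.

By the law of cosines, f² = e² + d² − 2·e·d·cos F = 21838, so f ≈ 147.78.
Area = ½·e·d·sin F ≈ 4640.8.
Semiperimeter s = (228.43+95.43+147.78)/2 = 235.82.
Inradius = area/s = 4640.8/235.82 ≈ 19.679.

r ≈ 19.68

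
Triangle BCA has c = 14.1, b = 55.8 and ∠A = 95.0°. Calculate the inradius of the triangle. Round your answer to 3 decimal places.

r ≈ 6.093

By the law of cosines, a² = b² + c² − 2·b·c·cos A = 3449.6, so a ≈ 58.733.
Area = ½·b·c·sin A ≈ 391.89.
Semiperimeter s = (55.8+14.1+58.733)/2 = 64.317.
Inradius = area/s = 391.89/64.317 ≈ 6.0932.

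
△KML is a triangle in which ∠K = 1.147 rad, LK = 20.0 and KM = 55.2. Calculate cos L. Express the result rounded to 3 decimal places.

By the law of cosines, ML² = LK² + KM² − 2·LK·KM·cos K = 2539.1, so ML ≈ 50.389.
Law of cosines again: cos L = (ML² + LK² − KM²)/(2·ML·LK) ≈ -0.05357, so ∠L ≈ 1.624 rad.

cos L ≈ -0.054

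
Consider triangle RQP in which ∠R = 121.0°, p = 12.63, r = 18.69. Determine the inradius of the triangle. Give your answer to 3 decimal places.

Law of sines: sin P = p·sin R/r ≈ 0.57924.
Since r ≥ p, only the acute value applies: ∠P ≈ 35.40°.
Then ∠Q = 180° − ∠R − ∠P ≈ 23.60°.
Law of sines gives q = r·sin Q/sin R ≈ 8.7303.
Area = ½·r·p·sin Q ≈ 47.257.
Semiperimeter s = (18.69+8.7303+12.63)/2 = 20.025.
Inradius = area/s = 47.257/20.025 ≈ 2.3599.

2.360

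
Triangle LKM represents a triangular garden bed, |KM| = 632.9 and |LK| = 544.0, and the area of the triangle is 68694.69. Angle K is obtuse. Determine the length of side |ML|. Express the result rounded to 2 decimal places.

1152.34

From area = ½·|LK|·|KM|·sin K, we get sin K = 2·area/(|LK|·|KM|) ≈ 0.39904.
Taking the obtuse solution, ∠K ≈ 156.48°.
Law of cosines then gives |ML| ≈ 1152.3.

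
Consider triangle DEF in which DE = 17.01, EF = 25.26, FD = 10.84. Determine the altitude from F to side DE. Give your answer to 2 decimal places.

h_F ≈ 8.44

Semiperimeter s = (25.26 + 10.84 + 17.01)/2 = 26.555.
Heron's formula: area = √(26.555·1.295·15.715·9.545) ≈ 71.821.
The altitude from F has length 2·area/DE ≈ 8.4446.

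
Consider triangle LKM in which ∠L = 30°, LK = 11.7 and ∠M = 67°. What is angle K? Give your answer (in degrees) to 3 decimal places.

∠K ≈ 83.000°

The third angle is ∠K = 180° − ∠M − ∠L = 83.00°.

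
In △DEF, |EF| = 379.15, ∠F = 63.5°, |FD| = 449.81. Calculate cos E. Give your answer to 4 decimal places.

By the law of cosines, |DE|² = |EF|² + |FD|² − 2·|EF|·|FD|·cos F = 1.9389e+05, so |DE| ≈ 440.33.
Law of cosines again: cos E = (|DE|² + |EF|² − |FD|²)/(2·|DE|·|EF|) ≈ 0.40526, so ∠E ≈ 66.09°.

0.4053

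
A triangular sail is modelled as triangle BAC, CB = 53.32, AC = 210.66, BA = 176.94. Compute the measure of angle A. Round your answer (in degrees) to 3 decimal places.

∠A ≈ 12.281°

By the law of cosines, cos A = (BA² + AC² − CB²) / (2·BA·AC) ≈ 0.97712, so ∠A ≈ 12.28°.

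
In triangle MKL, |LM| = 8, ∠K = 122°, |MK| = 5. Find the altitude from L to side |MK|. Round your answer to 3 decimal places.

3.506

Law of sines: sin L = |MK|·sin K/|LM| ≈ 0.53003.
Since |LM| ≥ |MK|, only the acute value applies: ∠L ≈ 32.01°.
Then ∠M = 180° − ∠K − ∠L ≈ 25.99°.
Law of sines gives |KL| = |LM|·sin M/sin K ≈ 4.1342.
Area = ½·|LM|·|MK|·sin M ≈ 8.7651.
The altitude from L has length 2·area/|MK| ≈ 3.506.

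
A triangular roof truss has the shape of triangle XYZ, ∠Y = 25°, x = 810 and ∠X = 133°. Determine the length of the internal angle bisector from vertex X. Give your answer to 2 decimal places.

175.40

The third angle is ∠Z = 180° − ∠X − ∠Y = 22.00°.
Law of sines: y = x·sin Y/sin X ≈ 468.06.
Law of sines: z = x·sin Z/sin X ≈ 414.89.
The bisector from X has length 2·y·z·cos(∠X/2)/(y+z) ≈ 175.4.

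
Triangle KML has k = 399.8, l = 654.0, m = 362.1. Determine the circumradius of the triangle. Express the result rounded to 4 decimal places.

By the law of cosines, cos K = (m² + l² − k²) / (2·m·l) ≈ 0.84242, so ∠K ≈ 32.60°.
Circumradius = k/(2 sin K) ≈ 370.99.

370.9942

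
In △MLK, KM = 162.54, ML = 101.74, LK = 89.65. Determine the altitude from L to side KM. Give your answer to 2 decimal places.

h_L ≈ 50.38

Semiperimeter s = (89.65 + 162.54 + 101.74)/2 = 176.97.
Heron's formula: area = √(176.97·87.315·14.425·75.225) ≈ 4094.7.
The altitude from L has length 2·area/KM ≈ 50.384.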